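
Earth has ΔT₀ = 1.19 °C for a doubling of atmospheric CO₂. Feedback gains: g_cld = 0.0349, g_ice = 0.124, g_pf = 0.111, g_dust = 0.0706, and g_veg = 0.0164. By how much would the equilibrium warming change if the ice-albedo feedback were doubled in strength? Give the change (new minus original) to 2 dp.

0.44 °C

Original: g = 0.3569, ΔT = 1.19/(1−0.3569) = 1.8504 °C.
With doubled ice-albedo: g' = 0.4809, ΔT' = 1.19/(1−0.4809) = 2.2924 °C.
Change = 2.2924 − 1.8504 = 0.44 °C.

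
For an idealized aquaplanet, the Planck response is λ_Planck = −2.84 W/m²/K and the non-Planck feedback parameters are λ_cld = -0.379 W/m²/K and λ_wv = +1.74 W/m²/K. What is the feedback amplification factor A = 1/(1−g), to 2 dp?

1.92

Convert to gains: g_cld = -0.379/2.84 = -0.1335; g_wv = 1.74/2.84 = 0.6127.
Total gain g = 0.4792.
A = 1/(1 − 0.4792) = 1.92.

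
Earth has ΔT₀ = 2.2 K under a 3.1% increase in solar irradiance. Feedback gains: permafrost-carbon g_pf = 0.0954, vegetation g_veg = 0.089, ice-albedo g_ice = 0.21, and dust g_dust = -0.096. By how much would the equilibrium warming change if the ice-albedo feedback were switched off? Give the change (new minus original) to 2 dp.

Original: g = 0.2984, ΔT = 2.2/(1−0.2984) = 3.1357 K.
Without ice-albedo: g' = 0.0884, ΔT' = 2.2/(1−0.0884) = 2.4133 K.
Change = 2.4133 − 3.1357 = -0.72 K.

-0.72 K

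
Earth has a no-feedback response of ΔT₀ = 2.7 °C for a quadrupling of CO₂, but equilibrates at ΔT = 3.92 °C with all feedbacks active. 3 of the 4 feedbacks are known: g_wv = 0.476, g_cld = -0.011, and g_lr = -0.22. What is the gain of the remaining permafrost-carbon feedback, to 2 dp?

0.07

Amplification A = ΔT/ΔT₀ = 3.92/2.7 = 1.452.
Total gain g = 1 − 1/A = 1 − 1/1.452 = 0.3113.
Known gains sum to 0.476 − 0.011 − 0.22 = 0.245.
g_pf = 0.3113 − 0.245 = 0.07.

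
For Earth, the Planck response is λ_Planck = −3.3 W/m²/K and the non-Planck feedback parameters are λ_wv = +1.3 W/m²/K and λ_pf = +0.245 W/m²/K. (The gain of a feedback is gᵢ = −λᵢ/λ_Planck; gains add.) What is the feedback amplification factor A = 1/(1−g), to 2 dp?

Convert to gains: g_wv = 1.3/3.3 = 0.3939; g_pf = 0.245/3.3 = 0.07424.
Total gain g = 0.46814.
A = 1/(1 − 0.46814) = 1.88.

1.88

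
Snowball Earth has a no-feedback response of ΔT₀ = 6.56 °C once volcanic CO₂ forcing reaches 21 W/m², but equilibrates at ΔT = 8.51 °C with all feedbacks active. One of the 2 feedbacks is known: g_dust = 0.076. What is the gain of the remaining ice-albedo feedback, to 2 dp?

Amplification A = ΔT/ΔT₀ = 8.51/6.56 = 1.297.
Total gain g = 1 − 1/A = 1 − 1/1.297 = 0.229.
The known gain is 0.076.
g_ice = 0.229 − 0.076 = 0.15.

0.15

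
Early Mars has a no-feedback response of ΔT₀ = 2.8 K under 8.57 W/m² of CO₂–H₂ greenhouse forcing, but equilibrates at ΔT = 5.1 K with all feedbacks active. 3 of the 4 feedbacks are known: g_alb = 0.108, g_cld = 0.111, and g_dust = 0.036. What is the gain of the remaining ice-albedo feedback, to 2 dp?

0.20

Amplification A = ΔT/ΔT₀ = 5.1/2.8 = 1.821.
Total gain g = 1 − 1/A = 1 − 1/1.821 = 0.4509.
Known gains sum to 0.108 + 0.111 + 0.036 = 0.255.
g_ice = 0.4509 − 0.255 = 0.20.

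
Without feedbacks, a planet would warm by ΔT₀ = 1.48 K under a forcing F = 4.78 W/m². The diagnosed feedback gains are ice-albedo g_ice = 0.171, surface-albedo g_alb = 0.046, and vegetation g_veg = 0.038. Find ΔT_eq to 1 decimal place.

Total gain g = 0.171 + 0.046 + 0.038 = 0.255.
Amplification A = 1/(1 − 0.255) = 1.342.
ΔT = 1.48 × 1.342 = 2.0 K.

2.0 K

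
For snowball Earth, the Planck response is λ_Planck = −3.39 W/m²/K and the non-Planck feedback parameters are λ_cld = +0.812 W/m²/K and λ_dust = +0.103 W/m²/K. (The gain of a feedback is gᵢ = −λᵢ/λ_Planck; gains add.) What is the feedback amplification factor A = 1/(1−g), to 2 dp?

1.37

Convert to gains: g_cld = 0.812/3.39 = 0.2395; g_dust = 0.103/3.39 = 0.03038.
Total gain g = 0.26988.
A = 1/(1 − 0.26988) = 1.37.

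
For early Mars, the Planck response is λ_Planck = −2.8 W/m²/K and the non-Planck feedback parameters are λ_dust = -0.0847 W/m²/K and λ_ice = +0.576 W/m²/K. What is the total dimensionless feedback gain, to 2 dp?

0.18

Convert to gains: g_dust = -0.0847/2.8 = -0.03025; g_ice = 0.576/2.8 = 0.2057.
Total gain g = 0.17545.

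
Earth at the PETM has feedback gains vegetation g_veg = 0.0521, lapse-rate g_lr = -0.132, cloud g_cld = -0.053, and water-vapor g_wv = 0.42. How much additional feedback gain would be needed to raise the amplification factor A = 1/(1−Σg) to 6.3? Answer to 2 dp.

Current total gain = 0.2871.
Target gain for A = 6.3: g* = 1 − 1/6.3 = 0.8413.
Additional gain needed = 0.8413 − 0.2871 = 0.55.

0.55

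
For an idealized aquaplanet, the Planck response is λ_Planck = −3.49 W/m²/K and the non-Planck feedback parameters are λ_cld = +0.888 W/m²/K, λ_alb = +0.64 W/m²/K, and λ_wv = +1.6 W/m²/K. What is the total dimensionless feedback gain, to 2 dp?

0.90

Convert to gains: g_cld = 0.888/3.49 = 0.2544; g_alb = 0.64/3.49 = 0.1834; g_wv = 1.6/3.49 = 0.4585.
Total gain g = 0.8963.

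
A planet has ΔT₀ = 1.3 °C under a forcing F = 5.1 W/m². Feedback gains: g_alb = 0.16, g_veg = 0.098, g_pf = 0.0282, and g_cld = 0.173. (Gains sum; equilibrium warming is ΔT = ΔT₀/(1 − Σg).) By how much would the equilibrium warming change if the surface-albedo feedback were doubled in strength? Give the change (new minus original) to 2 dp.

Original: g = 0.4592, ΔT = 1.3/(1−0.4592) = 2.4038 °C.
With doubled surface-albedo: g' = 0.6192, ΔT' = 1.3/(1−0.6192) = 3.4139 °C.
Change = 3.4139 − 2.4038 = 1.01 °C.

1.01 °C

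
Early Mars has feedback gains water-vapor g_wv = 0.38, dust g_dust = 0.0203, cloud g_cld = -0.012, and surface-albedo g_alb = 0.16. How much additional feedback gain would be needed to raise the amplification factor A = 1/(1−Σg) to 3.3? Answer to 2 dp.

0.15

Current total gain = 0.5483.
Target gain for A = 3.3: g* = 1 − 1/3.3 = 0.697.
Additional gain needed = 0.697 − 0.5483 = 0.15.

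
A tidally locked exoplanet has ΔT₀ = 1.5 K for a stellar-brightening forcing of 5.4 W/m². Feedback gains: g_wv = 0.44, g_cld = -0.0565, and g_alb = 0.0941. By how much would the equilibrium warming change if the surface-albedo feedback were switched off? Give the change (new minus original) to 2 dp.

-0.44 K

Original: g = 0.4776, ΔT = 1.5/(1−0.4776) = 2.8714 K.
Without surface-albedo: g' = 0.3835, ΔT' = 1.5/(1−0.3835) = 2.4331 K.
Change = 2.4331 − 2.8714 = -0.44 K.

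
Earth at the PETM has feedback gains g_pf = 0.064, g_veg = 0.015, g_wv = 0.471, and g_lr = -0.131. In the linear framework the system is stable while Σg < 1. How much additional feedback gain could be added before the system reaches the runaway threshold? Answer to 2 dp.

0.58

Current total gain = 0.064 + 0.015 + 0.471 − 0.131 = 0.419.
Margin to runaway = 1 − 0.419 = 0.58.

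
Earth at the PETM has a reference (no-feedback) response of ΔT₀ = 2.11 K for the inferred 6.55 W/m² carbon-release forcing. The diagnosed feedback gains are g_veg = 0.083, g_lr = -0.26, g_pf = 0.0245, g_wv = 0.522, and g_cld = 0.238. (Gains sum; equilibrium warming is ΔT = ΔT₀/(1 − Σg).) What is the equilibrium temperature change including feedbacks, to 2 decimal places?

5.38 K

Total gain g = 0.083 − 0.26 + 0.0245 + 0.522 + 0.238 = 0.6075.
Amplification A = 1/(1 − 0.6075) = 2.548.
ΔT = 2.11 × 2.548 = 5.38 K.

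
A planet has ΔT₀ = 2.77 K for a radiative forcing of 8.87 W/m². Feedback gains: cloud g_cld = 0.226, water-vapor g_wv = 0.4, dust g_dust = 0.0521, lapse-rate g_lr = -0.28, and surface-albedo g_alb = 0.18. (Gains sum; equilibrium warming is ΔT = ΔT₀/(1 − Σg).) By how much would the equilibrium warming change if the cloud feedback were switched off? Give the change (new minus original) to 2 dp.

-2.29 K

Original: g = 0.5781, ΔT = 2.77/(1−0.5781) = 6.5655 K.
Without cloud: g' = 0.3521, ΔT' = 2.77/(1−0.3521) = 4.2754 K.
Change = 4.2754 − 6.5655 = -2.29 K.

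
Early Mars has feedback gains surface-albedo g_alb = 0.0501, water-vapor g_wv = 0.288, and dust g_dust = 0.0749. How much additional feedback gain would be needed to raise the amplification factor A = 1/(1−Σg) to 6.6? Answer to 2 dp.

0.44

Current total gain = 0.413.
Target gain for A = 6.6: g* = 1 − 1/6.6 = 0.8485.
Additional gain needed = 0.8485 − 0.413 = 0.44.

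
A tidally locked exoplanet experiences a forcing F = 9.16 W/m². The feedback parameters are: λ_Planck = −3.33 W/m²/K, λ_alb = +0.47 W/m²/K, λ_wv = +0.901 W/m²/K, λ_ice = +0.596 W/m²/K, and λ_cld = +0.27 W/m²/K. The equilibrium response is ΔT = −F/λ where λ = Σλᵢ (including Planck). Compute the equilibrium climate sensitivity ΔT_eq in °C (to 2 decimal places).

8.38 °C

Net feedback parameter λ = (−3.33) + (+0.47) + (+0.901) + (+0.596) + (+0.27) = -1.093 W/m²/K.
ΔT = −F/λ = −9.16/(-1.093) = 8.38 °C.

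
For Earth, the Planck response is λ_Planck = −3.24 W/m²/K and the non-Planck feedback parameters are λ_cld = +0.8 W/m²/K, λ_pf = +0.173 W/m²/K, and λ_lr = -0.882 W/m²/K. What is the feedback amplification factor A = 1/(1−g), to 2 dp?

1.03

Convert to gains: g_cld = 0.8/3.24 = 0.2469; g_pf = 0.173/3.24 = 0.0534; g_lr = -0.882/3.24 = -0.2722.
Total gain g = 0.0281.
A = 1/(1 − 0.0281) = 1.03.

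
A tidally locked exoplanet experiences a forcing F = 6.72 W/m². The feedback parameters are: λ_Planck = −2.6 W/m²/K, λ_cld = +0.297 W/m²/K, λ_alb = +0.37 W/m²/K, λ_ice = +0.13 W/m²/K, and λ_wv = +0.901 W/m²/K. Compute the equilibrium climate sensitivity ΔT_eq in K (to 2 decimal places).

Net feedback parameter λ = (−2.6) + (+0.297) + (+0.37) + (+0.13) + (+0.901) = -0.902 W/m²/K.
ΔT = −F/λ = −6.72/(-0.902) = 7.45 K.

7.45 K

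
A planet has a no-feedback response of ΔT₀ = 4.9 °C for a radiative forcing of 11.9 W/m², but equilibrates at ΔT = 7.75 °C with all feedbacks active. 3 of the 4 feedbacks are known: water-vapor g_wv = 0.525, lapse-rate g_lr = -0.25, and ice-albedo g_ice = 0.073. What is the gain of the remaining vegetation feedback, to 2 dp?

0.02

Amplification A = ΔT/ΔT₀ = 7.75/4.9 = 1.582.
Total gain g = 1 − 1/A = 1 − 1/1.582 = 0.3679.
Known gains sum to 0.525 − 0.25 + 0.073 = 0.348.
g_veg = 0.3679 − 0.348 = 0.02.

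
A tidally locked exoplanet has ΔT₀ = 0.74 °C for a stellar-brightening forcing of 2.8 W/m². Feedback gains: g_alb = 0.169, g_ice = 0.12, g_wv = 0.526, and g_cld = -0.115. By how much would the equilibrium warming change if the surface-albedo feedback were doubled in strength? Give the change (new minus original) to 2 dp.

3.18 °C

Original: g = 0.7, ΔT = 0.74/(1−0.7) = 2.4667 °C.
With doubled surface-albedo: g' = 0.869, ΔT' = 0.74/(1−0.869) = 5.6489 °C.
Change = 5.6489 − 2.4667 = 3.18 °C.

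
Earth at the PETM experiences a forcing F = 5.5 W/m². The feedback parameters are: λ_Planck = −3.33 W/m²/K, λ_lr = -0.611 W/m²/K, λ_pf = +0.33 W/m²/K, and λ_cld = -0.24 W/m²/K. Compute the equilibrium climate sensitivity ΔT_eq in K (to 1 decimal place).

1.4 K

Net feedback parameter λ = (−3.33) + (-0.611) + (+0.33) + (-0.24) = -3.851 W/m²/K.
ΔT = −F/λ = −5.5/(-3.851) = 1.4 K.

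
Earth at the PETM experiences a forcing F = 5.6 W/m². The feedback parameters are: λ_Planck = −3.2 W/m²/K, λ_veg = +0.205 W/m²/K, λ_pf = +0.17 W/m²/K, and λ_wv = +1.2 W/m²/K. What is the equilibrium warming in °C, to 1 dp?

3.4 °C

Net feedback parameter λ = (−3.2) + (+0.205) + (+0.17) + (+1.2) = -1.625 W/m²/K.
ΔT = −F/λ = −5.6/(-1.625) = 3.4 °C.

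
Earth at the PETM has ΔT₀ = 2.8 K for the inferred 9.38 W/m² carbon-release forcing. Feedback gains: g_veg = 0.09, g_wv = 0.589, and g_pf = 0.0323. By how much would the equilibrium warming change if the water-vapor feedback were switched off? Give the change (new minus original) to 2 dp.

Original: g = 0.7113, ΔT = 2.8/(1−0.7113) = 9.6986 K.
Without water-vapor: g' = 0.1223, ΔT' = 2.8/(1−0.1223) = 3.1902 K.
Change = 3.1902 − 9.6986 = -6.51 K.

-6.51 K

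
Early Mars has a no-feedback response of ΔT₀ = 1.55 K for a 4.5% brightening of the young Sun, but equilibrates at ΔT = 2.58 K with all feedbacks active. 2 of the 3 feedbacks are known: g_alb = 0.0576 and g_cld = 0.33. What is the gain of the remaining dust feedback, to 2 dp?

0.01

Amplification A = ΔT/ΔT₀ = 2.58/1.55 = 1.665.
Total gain g = 1 − 1/A = 1 − 1/1.665 = 0.3994.
Known gains sum to 0.0576 + 0.33 = 0.3876.
g_dust = 0.3994 − 0.3876 = 0.01.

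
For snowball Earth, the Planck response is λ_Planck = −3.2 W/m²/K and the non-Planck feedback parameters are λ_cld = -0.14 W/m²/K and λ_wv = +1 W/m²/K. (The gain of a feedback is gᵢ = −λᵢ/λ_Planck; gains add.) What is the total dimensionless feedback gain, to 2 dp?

Convert to gains: g_cld = -0.14/3.2 = -0.04375; g_wv = 1/3.2 = 0.3125.
Total gain g = 0.26875.

0.27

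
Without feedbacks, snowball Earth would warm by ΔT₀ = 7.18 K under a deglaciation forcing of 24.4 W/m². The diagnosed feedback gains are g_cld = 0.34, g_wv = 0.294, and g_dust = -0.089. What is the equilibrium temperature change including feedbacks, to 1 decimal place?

15.8 K

Total gain g = 0.34 + 0.294 − 0.089 = 0.545.
Amplification A = 1/(1 − 0.545) = 2.198.
ΔT = 7.18 × 2.198 = 15.8 K.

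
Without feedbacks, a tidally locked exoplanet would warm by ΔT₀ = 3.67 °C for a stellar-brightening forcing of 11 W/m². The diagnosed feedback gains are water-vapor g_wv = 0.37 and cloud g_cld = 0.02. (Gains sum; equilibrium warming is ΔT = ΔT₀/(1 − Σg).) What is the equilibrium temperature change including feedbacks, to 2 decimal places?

6.02 °C

Total gain g = 0.37 + 0.02 = 0.39.
Amplification A = 1/(1 − 0.39) = 1.639.
ΔT = 3.67 × 1.639 = 6.02 °C.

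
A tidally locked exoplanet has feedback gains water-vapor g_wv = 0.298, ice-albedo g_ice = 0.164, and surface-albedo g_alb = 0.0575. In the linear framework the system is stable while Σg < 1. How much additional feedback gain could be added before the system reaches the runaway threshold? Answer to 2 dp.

Current total gain = 0.298 + 0.164 + 0.0575 = 0.5195.
Margin to runaway = 1 − 0.5195 = 0.48.

0.48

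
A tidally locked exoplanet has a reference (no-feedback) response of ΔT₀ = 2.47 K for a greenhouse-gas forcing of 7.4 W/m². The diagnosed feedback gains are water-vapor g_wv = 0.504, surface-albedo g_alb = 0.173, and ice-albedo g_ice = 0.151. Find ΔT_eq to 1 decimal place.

14.4 K

Total gain g = 0.504 + 0.173 + 0.151 = 0.828.
Amplification A = 1/(1 − 0.828) = 5.814.
ΔT = 2.47 × 5.814 = 14.4 K.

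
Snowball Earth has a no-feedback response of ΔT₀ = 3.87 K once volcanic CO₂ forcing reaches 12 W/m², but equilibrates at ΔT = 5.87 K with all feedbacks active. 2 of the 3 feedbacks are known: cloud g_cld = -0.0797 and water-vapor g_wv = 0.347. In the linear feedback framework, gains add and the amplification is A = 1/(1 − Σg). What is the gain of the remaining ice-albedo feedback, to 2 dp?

Amplification A = ΔT/ΔT₀ = 5.87/3.87 = 1.517.
Total gain g = 1 − 1/A = 1 − 1/1.517 = 0.3408.
Known gains sum to -0.0797 + 0.347 = 0.2673.
g_ice = 0.3408 − 0.2673 = 0.07.

0.07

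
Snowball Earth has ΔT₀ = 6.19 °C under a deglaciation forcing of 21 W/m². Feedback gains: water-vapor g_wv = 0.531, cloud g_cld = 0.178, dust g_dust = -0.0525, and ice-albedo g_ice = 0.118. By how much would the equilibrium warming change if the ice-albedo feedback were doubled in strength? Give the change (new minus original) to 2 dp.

Original: g = 0.7745, ΔT = 6.19/(1−0.7745) = 27.4501 °C.
With doubled ice-albedo: g' = 0.8925, ΔT' = 6.19/(1−0.8925) = 57.5814 °C.
Change = 57.5814 − 27.4501 = 30.13 °C.

30.13 °C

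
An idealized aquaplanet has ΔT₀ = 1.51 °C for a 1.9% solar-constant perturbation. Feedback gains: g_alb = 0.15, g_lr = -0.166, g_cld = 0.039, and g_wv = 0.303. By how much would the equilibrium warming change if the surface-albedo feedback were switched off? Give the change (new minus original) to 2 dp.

Original: g = 0.326, ΔT = 1.51/(1−0.326) = 2.2404 °C.
Without surface-albedo: g' = 0.176, ΔT' = 1.51/(1−0.176) = 1.8325 °C.
Change = 1.8325 − 2.2404 = -0.41 °C.

-0.41 °C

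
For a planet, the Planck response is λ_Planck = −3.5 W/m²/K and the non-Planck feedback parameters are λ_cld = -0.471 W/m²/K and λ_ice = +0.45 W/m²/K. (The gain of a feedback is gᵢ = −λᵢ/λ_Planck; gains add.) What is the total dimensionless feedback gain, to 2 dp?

-0.01

Convert to gains: g_cld = -0.471/3.5 = -0.1346; g_ice = 0.45/3.5 = 0.1286.
Total gain g = -0.006.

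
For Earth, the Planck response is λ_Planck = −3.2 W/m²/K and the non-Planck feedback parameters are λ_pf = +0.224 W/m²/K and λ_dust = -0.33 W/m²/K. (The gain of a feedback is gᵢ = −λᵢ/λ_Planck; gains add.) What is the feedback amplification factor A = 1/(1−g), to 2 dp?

0.97

Convert to gains: g_pf = 0.224/3.2 = 0.07; g_dust = -0.33/3.2 = -0.1031.
Total gain g = -0.0331.
A = 1/(1 + 0.0331) = 0.97.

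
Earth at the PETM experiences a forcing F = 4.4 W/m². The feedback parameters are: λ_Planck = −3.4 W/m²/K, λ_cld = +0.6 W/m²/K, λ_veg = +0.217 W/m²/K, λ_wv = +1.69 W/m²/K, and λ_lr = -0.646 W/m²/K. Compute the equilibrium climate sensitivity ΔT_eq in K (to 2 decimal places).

Net feedback parameter λ = (−3.4) + (+0.6) + (+0.217) + (+1.69) + (-0.646) = -1.539 W/m²/K.
ΔT = −F/λ = −4.4/(-1.539) = 2.86 K.

2.86 K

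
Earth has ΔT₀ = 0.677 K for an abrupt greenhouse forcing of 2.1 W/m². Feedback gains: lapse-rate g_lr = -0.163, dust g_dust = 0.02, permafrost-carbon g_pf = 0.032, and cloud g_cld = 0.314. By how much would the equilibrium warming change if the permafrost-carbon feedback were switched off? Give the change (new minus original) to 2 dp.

Original: g = 0.203, ΔT = 0.677/(1−0.203) = 0.8494 K.
Without permafrost-carbon: g' = 0.171, ΔT' = 0.677/(1−0.171) = 0.8166 K.
Change = 0.8166 − 0.8494 = -0.03 K.

-0.03 K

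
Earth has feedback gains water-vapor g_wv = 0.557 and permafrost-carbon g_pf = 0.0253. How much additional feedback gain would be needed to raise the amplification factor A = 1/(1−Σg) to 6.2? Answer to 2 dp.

0.26

Current total gain = 0.5823.
Target gain for A = 6.2: g* = 1 − 1/6.2 = 0.8387.
Additional gain needed = 0.8387 − 0.5823 = 0.26.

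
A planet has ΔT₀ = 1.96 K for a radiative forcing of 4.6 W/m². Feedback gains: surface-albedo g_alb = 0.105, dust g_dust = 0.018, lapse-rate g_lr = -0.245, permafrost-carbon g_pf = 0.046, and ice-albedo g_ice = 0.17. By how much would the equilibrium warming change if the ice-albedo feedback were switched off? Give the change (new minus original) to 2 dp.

Original: g = 0.094, ΔT = 1.96/(1−0.094) = 2.1634 K.
Without ice-albedo: g' = -0.076, ΔT' = 1.96/(1+0.076) = 1.8216 K.
Change = 1.8216 − 2.1634 = -0.34 K.

-0.34 K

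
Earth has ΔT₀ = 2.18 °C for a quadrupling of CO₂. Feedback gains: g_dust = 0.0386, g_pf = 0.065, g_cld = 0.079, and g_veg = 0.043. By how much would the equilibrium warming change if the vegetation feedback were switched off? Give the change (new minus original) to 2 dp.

Original: g = 0.2256, ΔT = 2.18/(1−0.2256) = 2.8151 °C.
Without vegetation: g' = 0.1826, ΔT' = 2.18/(1−0.1826) = 2.6670 °C.
Change = 2.6670 − 2.8151 = -0.15 °C.

-0.15 °C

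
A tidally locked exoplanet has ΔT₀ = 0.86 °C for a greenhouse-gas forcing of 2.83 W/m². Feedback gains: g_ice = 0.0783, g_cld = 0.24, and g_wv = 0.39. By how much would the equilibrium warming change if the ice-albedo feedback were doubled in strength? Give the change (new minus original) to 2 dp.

1.08 °C

Original: g = 0.7083, ΔT = 0.86/(1−0.7083) = 2.9482 °C.
With doubled ice-albedo: g' = 0.7866, ΔT' = 0.86/(1−0.7866) = 4.0300 °C.
Change = 4.0300 − 2.9482 = 1.08 °C.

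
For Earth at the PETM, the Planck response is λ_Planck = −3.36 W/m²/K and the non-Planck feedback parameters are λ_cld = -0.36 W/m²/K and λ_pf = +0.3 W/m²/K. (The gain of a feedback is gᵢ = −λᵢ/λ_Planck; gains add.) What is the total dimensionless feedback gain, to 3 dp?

Convert to gains: g_cld = -0.36/3.36 = -0.1071; g_pf = 0.3/3.36 = 0.08929.
Total gain g = -0.01781.

-0.018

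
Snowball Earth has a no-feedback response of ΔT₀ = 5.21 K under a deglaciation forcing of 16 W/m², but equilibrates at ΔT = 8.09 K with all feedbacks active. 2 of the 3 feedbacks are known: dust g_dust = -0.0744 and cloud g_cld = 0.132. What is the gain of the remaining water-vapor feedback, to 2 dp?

0.30

Amplification A = ΔT/ΔT₀ = 8.09/5.21 = 1.553.
Total gain g = 1 − 1/A = 1 − 1/1.553 = 0.3561.
Known gains sum to -0.0744 + 0.132 = 0.0576.
g_wv = 0.3561 − 0.0576 = 0.30.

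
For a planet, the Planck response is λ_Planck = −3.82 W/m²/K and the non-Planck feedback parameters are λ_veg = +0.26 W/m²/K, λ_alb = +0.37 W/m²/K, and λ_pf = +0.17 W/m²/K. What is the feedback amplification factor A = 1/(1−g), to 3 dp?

Convert to gains: g_veg = 0.26/3.82 = 0.06806; g_alb = 0.37/3.82 = 0.09686; g_pf = 0.17/3.82 = 0.0445.
Total gain g = 0.20942.
A = 1/(1 − 0.20942) = 1.265.

1.265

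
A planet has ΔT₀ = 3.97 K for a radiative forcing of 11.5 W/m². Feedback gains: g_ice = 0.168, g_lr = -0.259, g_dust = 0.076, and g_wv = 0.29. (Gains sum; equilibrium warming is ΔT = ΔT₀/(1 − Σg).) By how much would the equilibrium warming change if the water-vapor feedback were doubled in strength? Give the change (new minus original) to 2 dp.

3.65 K

Original: g = 0.275, ΔT = 3.97/(1−0.275) = 5.4759 K.
With doubled water-vapor: g' = 0.565, ΔT' = 3.97/(1−0.565) = 9.1264 K.
Change = 9.1264 − 5.4759 = 3.65 K.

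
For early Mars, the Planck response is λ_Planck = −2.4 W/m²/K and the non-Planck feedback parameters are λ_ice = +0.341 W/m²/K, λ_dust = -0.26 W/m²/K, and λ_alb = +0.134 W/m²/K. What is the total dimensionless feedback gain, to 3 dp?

0.090

Convert to gains: g_ice = 0.341/2.4 = 0.1421; g_dust = -0.26/2.4 = -0.1083; g_alb = 0.134/2.4 = 0.05583.
Total gain g = 0.08963.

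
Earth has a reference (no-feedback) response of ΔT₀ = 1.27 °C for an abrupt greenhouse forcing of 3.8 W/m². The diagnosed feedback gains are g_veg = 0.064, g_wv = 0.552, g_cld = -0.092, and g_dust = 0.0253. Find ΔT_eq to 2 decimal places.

2.82 °C

Total gain g = 0.064 + 0.552 − 0.092 + 0.0253 = 0.5493.
Amplification A = 1/(1 − 0.5493) = 2.219.
ΔT = 1.27 × 2.219 = 2.82 °C.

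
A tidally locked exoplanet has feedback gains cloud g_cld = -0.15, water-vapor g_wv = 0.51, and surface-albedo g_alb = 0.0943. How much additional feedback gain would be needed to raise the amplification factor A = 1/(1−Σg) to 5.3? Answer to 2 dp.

0.36

Current total gain = 0.4543.
Target gain for A = 5.3: g* = 1 − 1/5.3 = 0.8113.
Additional gain needed = 0.8113 − 0.4543 = 0.36.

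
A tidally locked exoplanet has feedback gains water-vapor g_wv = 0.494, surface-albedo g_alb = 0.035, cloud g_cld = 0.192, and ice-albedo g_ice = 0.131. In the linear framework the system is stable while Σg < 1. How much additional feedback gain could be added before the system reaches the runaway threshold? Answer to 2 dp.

Current total gain = 0.494 + 0.035 + 0.192 + 0.131 = 0.852.
Margin to runaway = 1 − 0.852 = 0.15.

0.15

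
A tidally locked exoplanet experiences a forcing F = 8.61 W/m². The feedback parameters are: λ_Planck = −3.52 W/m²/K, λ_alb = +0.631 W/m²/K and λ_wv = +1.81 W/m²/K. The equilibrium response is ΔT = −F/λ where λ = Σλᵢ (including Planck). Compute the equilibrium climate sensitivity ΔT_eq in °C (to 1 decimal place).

8.0 °C

Net feedback parameter λ = (−3.52) + (+0.631) + (+1.81) = -1.079 W/m²/K.
ΔT = −F/λ = −8.61/(-1.079) = 8.0 °C.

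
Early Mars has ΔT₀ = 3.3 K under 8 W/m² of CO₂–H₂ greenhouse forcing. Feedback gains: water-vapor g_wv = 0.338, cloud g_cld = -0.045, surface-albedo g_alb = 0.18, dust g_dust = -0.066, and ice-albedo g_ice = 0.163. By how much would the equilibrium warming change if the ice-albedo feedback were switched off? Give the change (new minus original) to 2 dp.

-2.11 K

Original: g = 0.57, ΔT = 3.3/(1−0.57) = 7.6744 K.
Without ice-albedo: g' = 0.407, ΔT' = 3.3/(1−0.407) = 5.5649 K.
Change = 5.5649 − 7.6744 = -2.11 K.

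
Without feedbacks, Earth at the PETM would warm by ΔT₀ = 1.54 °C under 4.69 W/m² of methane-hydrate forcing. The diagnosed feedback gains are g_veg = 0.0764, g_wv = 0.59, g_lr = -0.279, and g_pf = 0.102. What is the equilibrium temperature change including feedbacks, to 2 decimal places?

Total gain g = 0.0764 + 0.59 − 0.279 + 0.102 = 0.4894.
Amplification A = 1/(1 − 0.4894) = 1.958.
ΔT = 1.54 × 1.958 = 3.02 °C.

3.02 °C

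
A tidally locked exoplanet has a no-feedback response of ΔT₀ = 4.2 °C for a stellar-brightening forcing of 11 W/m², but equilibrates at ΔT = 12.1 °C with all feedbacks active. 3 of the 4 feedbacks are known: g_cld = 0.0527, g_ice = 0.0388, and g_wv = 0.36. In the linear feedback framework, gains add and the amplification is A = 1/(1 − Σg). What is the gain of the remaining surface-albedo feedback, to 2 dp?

Amplification A = ΔT/ΔT₀ = 12.1/4.2 = 2.881.
Total gain g = 1 − 1/A = 1 − 1/2.881 = 0.6529.
Known gains sum to 0.0527 + 0.0388 + 0.36 = 0.4515.
g_alb = 0.6529 − 0.4515 = 0.20.

0.20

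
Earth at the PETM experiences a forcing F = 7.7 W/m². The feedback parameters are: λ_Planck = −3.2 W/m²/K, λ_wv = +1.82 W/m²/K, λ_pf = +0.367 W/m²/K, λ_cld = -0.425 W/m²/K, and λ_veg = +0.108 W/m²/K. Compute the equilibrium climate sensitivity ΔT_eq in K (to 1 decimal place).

5.8 K

Net feedback parameter λ = (−3.2) + (+1.82) + (+0.367) + (-0.425) + (+0.108) = -1.33 W/m²/K.
ΔT = −F/λ = −7.7/(-1.33) = 5.8 K.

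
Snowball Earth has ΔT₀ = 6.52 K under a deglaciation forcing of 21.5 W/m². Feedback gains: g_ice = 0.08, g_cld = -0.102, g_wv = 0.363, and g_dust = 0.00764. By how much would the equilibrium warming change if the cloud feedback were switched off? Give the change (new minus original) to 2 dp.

1.86 K

Original: g = 0.34864, ΔT = 6.52/(1−0.34864) = 10.0098 K.
Without cloud: g' = 0.45064, ΔT' = 6.52/(1−0.45064) = 11.8684 K.
Change = 11.8684 − 10.0098 = 1.86 K.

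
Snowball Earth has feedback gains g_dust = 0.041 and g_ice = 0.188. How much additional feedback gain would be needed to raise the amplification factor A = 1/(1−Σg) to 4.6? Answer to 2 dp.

Current total gain = 0.229.
Target gain for A = 4.6: g* = 1 − 1/4.6 = 0.7826.
Additional gain needed = 0.7826 − 0.229 = 0.55.

0.55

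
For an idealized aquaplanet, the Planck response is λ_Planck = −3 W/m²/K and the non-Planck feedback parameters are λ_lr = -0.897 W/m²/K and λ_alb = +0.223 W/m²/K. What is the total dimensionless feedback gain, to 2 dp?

-0.22

Convert to gains: g_lr = -0.897/3 = -0.299; g_alb = 0.223/3 = 0.07433.
Total gain g = -0.22467.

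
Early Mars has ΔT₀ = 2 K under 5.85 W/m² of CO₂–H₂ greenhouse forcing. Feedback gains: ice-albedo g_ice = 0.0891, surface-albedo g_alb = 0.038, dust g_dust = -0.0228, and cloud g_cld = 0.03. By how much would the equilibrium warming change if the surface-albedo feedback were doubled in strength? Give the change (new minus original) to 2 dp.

Original: g = 0.1343, ΔT = 2/(1−0.1343) = 2.3103 K.
With doubled surface-albedo: g' = 0.1723, ΔT' = 2/(1−0.1723) = 2.4163 K.
Change = 2.4163 − 2.3103 = 0.11 K.

0.11 K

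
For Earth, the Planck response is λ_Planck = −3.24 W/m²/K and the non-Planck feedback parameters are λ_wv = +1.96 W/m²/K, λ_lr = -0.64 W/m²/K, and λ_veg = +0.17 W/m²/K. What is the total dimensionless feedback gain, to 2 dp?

0.46

Convert to gains: g_wv = 1.96/3.24 = 0.6049; g_lr = -0.64/3.24 = -0.1975; g_veg = 0.17/3.24 = 0.05247.
Total gain g = 0.45987.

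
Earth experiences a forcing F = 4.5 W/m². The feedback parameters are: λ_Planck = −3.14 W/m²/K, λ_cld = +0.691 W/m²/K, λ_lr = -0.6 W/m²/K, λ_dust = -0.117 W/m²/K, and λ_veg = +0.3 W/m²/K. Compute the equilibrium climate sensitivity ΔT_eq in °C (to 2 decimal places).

Net feedback parameter λ = (−3.14) + (+0.691) + (-0.6) + (-0.117) + (+0.3) = -2.866 W/m²/K.
ΔT = −F/λ = −4.5/(-2.866) = 1.57 °C.

1.57 °C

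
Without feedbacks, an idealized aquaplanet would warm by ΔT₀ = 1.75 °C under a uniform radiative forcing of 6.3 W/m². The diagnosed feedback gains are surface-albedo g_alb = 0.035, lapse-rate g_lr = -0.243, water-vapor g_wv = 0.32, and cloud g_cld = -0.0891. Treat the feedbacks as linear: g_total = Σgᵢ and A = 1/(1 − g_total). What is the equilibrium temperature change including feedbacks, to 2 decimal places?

Total gain g = 0.035 − 0.243 + 0.32 − 0.0891 = 0.0229.
Amplification A = 1/(1 − 0.0229) = 1.023.
ΔT = 1.75 × 1.023 = 1.79 °C.

1.79 °C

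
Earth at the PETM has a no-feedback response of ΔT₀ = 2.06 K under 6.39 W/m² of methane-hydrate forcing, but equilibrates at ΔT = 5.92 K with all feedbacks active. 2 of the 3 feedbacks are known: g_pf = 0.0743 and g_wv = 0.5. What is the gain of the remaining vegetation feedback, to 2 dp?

0.08

Amplification A = ΔT/ΔT₀ = 5.92/2.06 = 2.874.
Total gain g = 1 − 1/A = 1 − 1/2.874 = 0.6521.
Known gains sum to 0.0743 + 0.5 = 0.5743.
g_veg = 0.6521 − 0.5743 = 0.08.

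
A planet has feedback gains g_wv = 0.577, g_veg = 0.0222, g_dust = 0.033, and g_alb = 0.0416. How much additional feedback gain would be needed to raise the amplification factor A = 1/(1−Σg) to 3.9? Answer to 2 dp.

Current total gain = 0.6738.
Target gain for A = 3.9: g* = 1 − 1/3.9 = 0.7436.
Additional gain needed = 0.7436 − 0.6738 = 0.07.

0.07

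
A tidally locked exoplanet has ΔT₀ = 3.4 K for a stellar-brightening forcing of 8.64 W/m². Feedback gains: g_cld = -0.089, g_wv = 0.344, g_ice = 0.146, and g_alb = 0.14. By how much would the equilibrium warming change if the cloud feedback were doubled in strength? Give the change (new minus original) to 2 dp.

-1.20 K

Original: g = 0.541, ΔT = 3.4/(1−0.541) = 7.4074 K.
With doubled cloud: g' = 0.452, ΔT' = 3.4/(1−0.452) = 6.2044 K.
Change = 6.2044 − 7.4074 = -1.20 K.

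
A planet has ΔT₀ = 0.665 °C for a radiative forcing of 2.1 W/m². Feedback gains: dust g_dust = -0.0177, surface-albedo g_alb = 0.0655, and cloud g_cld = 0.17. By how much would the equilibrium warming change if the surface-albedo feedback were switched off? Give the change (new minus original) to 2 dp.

Original: g = 0.2178, ΔT = 0.665/(1−0.2178) = 0.8502 °C.
Without surface-albedo: g' = 0.1523, ΔT' = 0.665/(1−0.1523) = 0.7845 °C.
Change = 0.7845 − 0.8502 = -0.07 °C.

-0.07 °C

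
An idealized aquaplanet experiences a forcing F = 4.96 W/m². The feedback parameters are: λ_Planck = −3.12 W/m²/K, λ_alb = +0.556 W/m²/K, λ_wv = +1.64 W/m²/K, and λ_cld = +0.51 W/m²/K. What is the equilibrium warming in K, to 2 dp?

11.98 K

Net feedback parameter λ = (−3.12) + (+0.556) + (+1.64) + (+0.51) = -0.414 W/m²/K.
ΔT = −F/λ = −4.96/(-0.414) = 11.98 K.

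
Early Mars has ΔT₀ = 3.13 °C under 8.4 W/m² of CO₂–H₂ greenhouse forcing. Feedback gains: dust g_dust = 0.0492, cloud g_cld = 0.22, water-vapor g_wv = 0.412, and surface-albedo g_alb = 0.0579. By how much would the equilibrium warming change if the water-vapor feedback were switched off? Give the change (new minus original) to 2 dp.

Original: g = 0.7391, ΔT = 3.13/(1−0.7391) = 11.9969 °C.
Without water-vapor: g' = 0.3271, ΔT' = 3.13/(1−0.3271) = 4.6515 °C.
Change = 4.6515 − 11.9969 = -7.35 °C.

-7.35 °C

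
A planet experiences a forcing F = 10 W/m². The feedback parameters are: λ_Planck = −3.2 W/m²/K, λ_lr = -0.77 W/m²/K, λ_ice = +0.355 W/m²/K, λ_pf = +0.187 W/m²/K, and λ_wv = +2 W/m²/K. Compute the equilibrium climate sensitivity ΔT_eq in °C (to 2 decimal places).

7.00 °C

Net feedback parameter λ = (−3.2) + (-0.77) + (+0.355) + (+0.187) + (+2) = -1.428 W/m²/K.
ΔT = −F/λ = −10/(-1.428) = 7.00 °C.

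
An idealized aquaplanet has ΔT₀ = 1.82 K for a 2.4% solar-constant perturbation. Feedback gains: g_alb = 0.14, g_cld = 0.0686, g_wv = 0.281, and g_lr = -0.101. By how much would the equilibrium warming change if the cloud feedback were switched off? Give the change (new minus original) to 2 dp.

Original: g = 0.3886, ΔT = 1.82/(1−0.3886) = 2.9768 K.
Without cloud: g' = 0.32, ΔT' = 1.82/(1−0.32) = 2.6765 K.
Change = 2.6765 − 2.9768 = -0.30 K.

-0.30 K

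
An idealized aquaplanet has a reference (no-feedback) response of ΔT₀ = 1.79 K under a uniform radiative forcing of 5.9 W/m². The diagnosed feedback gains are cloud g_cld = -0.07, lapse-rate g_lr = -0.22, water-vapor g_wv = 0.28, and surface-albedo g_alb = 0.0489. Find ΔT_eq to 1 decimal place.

Total gain g = -0.07 − 0.22 + 0.28 + 0.0489 = 0.0389.
Amplification A = 1/(1 − 0.0389) = 1.04.
ΔT = 1.79 × 1.04 = 1.9 K.

1.9 K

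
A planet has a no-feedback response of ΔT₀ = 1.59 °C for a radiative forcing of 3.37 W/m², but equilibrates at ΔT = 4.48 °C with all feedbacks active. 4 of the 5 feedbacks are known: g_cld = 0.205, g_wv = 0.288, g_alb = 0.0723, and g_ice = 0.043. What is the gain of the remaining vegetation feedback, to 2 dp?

Amplification A = ΔT/ΔT₀ = 4.48/1.59 = 2.818.
Total gain g = 1 − 1/A = 1 − 1/2.818 = 0.6451.
Known gains sum to 0.205 + 0.288 + 0.0723 + 0.043 = 0.6083.
g_veg = 0.6451 − 0.6083 = 0.04.

0.04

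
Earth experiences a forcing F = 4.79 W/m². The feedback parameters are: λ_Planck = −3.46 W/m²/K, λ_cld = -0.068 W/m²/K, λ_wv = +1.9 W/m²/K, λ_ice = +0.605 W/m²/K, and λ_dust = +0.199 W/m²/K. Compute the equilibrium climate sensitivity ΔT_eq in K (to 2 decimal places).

Net feedback parameter λ = (−3.46) + (-0.068) + (+1.9) + (+0.605) + (+0.199) = -0.824 W/m²/K.
ΔT = −F/λ = −4.79/(-0.824) = 5.81 K.

5.81 K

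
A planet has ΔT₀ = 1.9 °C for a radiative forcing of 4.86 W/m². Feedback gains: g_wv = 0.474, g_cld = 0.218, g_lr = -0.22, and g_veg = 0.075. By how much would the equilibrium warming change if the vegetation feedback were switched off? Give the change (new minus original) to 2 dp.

Original: g = 0.547, ΔT = 1.9/(1−0.547) = 4.1943 °C.
Without vegetation: g' = 0.472, ΔT' = 1.9/(1−0.472) = 3.5985 °C.
Change = 3.5985 − 4.1943 = -0.60 °C.

-0.60 °C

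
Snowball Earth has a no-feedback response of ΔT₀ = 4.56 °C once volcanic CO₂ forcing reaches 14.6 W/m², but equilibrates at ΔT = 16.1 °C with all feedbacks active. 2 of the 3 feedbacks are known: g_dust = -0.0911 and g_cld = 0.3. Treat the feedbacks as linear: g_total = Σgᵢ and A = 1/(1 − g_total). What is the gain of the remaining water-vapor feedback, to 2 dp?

Amplification A = ΔT/ΔT₀ = 16.1/4.56 = 3.531.
Total gain g = 1 − 1/A = 1 − 1/3.531 = 0.7168.
Known gains sum to -0.0911 + 0.3 = 0.2089.
g_wv = 0.7168 − 0.2089 = 0.51.

0.51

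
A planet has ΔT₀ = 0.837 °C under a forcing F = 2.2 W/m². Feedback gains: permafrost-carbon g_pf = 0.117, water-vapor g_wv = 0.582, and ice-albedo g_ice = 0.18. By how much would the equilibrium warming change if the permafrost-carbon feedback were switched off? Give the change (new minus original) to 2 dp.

Original: g = 0.879, ΔT = 0.837/(1−0.879) = 6.9174 °C.
Without permafrost-carbon: g' = 0.762, ΔT' = 0.837/(1−0.762) = 3.5168 °C.
Change = 3.5168 − 6.9174 = -3.40 °C.

-3.40 °C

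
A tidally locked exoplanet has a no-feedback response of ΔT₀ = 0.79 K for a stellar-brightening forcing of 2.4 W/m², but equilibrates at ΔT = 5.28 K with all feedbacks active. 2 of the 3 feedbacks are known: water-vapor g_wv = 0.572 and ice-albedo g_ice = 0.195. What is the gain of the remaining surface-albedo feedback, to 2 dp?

Amplification A = ΔT/ΔT₀ = 5.28/0.79 = 6.684.
Total gain g = 1 − 1/A = 1 − 1/6.684 = 0.8504.
Known gains sum to 0.572 + 0.195 = 0.767.
g_alb = 0.8504 − 0.767 = 0.08.

0.08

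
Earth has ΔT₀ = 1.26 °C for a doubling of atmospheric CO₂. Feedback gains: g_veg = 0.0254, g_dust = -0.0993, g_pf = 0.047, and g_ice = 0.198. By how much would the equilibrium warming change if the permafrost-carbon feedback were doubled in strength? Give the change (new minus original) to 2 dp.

0.09 °C

Original: g = 0.1711, ΔT = 1.26/(1−0.1711) = 1.5201 °C.
With doubled permafrost-carbon: g' = 0.2181, ΔT' = 1.26/(1−0.2181) = 1.6115 °C.
Change = 1.6115 − 1.5201 = 0.09 °C.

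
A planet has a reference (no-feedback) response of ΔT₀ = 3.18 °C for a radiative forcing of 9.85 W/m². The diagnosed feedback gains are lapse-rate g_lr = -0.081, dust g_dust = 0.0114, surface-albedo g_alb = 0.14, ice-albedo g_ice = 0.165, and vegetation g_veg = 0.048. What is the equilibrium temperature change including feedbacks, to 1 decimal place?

4.4 °C

Total gain g = -0.081 + 0.0114 + 0.14 + 0.165 + 0.048 = 0.2834.
Amplification A = 1/(1 − 0.2834) = 1.395.
ΔT = 3.18 × 1.395 = 4.4 °C.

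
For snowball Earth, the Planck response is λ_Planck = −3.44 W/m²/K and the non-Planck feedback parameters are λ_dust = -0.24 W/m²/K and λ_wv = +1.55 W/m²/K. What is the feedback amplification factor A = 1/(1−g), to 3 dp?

1.615

Convert to gains: g_dust = -0.24/3.44 = -0.06977; g_wv = 1.55/3.44 = 0.4506.
Total gain g = 0.38083.
A = 1/(1 − 0.38083) = 1.615.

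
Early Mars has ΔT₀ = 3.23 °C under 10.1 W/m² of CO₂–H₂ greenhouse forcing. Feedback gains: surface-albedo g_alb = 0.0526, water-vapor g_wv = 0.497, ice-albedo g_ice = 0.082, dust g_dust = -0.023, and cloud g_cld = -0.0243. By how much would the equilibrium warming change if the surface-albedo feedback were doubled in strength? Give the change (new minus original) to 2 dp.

Original: g = 0.5843, ΔT = 3.23/(1−0.5843) = 7.7700 °C.
With doubled surface-albedo: g' = 0.6369, ΔT' = 3.23/(1−0.6369) = 8.8956 °C.
Change = 8.8956 − 7.7700 = 1.13 °C.

1.13 °C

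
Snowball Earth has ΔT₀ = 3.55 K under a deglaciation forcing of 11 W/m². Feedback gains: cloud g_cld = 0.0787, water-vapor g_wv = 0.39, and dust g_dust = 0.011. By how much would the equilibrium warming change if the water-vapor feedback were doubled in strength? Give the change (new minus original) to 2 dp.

Original: g = 0.4797, ΔT = 3.55/(1−0.4797) = 6.8230 K.
With doubled water-vapor: g' = 0.8697, ΔT' = 3.55/(1−0.8697) = 27.2448 K.
Change = 27.2448 − 6.8230 = 20.42 K.

20.42 K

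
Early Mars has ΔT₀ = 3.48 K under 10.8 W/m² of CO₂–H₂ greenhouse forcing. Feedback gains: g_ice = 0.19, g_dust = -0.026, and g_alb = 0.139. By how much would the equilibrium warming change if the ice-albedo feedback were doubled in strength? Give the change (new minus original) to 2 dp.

1.87 K

Original: g = 0.303, ΔT = 3.48/(1−0.303) = 4.9928 K.
With doubled ice-albedo: g' = 0.493, ΔT' = 3.48/(1−0.493) = 6.8639 K.
Change = 6.8639 − 4.9928 = 1.87 K.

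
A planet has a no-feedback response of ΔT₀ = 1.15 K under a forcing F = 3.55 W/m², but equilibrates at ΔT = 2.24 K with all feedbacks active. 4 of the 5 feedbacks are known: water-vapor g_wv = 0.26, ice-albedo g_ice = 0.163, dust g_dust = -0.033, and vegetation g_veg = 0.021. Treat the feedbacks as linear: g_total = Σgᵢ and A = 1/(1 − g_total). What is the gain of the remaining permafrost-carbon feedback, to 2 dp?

Amplification A = ΔT/ΔT₀ = 2.24/1.15 = 1.948.
Total gain g = 1 − 1/A = 1 − 1/1.948 = 0.4867.
Known gains sum to 0.26 + 0.163 − 0.033 + 0.021 = 0.411.
g_pf = 0.4867 − 0.411 = 0.08.

0.08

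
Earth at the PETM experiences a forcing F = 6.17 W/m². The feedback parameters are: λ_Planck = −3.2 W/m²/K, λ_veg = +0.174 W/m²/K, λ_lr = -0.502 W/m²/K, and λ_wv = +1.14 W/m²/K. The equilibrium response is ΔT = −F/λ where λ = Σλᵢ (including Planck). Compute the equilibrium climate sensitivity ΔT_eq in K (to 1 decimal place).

2.6 K

Net feedback parameter λ = (−3.2) + (+0.174) + (-0.502) + (+1.14) = -2.388 W/m²/K.
ΔT = −F/λ = −6.17/(-2.388) = 2.6 K.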